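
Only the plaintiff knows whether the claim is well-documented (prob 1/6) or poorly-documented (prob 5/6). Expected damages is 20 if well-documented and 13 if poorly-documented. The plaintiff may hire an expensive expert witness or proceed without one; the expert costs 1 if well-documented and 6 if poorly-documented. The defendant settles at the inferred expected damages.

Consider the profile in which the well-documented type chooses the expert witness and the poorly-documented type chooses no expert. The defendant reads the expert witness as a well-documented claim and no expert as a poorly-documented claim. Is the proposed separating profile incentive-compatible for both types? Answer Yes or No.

No

Under these beliefs, the expert witness earns settlement 20 and no expert earns settlement 13.
well-documented: the expert witness nets 20 − 1 = 19; no expert nets 13. well-documented prefers the expert witness.
poorly-documented: the expert witness nets 20 − 6 = 14; no expert nets 13. poorly-documented would deviate to the expert witness.
poorly-documented has a profitable deviation, so the profile is not an equilibrium.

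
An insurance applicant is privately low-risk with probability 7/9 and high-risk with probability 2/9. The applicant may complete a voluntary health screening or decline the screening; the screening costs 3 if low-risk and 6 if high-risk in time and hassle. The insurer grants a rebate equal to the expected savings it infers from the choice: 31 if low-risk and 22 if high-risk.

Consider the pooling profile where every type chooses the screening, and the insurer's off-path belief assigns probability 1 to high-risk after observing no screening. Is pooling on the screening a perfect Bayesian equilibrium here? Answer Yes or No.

Yes

On path, the insurer holds the prior and pays 7/9·31 + 2/9·22 = 29. Off path (no screening), believing high-risk, it pays 22.
low-risk: the screening nets 29 − 3 = 26; no screening nets 22. low-risk stays.
high-risk: the screening nets 29 − 6 = 23; no screening nets 22. high-risk stays.
No type deviates, so pooling is sustained.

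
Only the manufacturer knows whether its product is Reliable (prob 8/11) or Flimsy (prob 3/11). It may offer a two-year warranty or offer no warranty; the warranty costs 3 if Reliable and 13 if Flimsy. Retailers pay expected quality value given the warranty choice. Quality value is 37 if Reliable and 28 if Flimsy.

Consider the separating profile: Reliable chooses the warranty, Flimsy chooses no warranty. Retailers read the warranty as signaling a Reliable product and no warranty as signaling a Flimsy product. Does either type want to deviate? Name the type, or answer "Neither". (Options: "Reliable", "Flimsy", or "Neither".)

The warranty pays 37; no warranty pays 28.
Reliable: assigned the warranty, nets 37 − 3 = 34; deviating to no warranty nets 28.
Flimsy: assigned no warranty, nets 28; deviating to the warranty nets 37 − 13 = 24.
Both types strictly prefer their assigned action; no profitable deviation.

Neither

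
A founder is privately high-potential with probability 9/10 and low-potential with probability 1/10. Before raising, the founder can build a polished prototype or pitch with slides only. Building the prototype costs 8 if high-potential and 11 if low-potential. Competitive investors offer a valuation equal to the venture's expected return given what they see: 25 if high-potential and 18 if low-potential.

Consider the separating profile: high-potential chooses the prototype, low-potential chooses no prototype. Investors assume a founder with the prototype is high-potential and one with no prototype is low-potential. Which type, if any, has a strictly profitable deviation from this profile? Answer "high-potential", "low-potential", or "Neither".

high-potential

The prototype pays 25; no prototype pays 18.
high-potential: assigned the prototype, nets 25 − 8 = 17; deviating to no prototype nets 18.
low-potential: assigned no prototype, nets 18; deviating to the prototype nets 25 − 11 = 14.
The high-potential type gains 1 by deviating.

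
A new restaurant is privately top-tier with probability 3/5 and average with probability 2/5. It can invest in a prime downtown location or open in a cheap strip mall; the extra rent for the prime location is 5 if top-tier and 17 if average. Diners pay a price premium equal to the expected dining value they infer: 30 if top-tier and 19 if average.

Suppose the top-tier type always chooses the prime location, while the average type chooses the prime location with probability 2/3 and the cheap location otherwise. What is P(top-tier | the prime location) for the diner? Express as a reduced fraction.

P(the prime location) = (3/5)·1 + (2/5)·(2/3) = 13/15.
By Bayes' rule, P(top-tier | the prime location) = (3/5) / (13/15) = 9/13.

9/13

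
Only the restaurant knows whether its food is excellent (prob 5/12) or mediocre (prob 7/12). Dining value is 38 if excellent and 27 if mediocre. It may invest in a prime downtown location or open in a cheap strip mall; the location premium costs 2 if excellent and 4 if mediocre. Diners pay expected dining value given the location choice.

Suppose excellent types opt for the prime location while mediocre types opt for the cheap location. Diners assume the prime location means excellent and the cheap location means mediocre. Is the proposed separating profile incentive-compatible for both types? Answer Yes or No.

No

Under these beliefs, the prime location earns price premium 38 and the cheap location earns price premium 27.
excellent: the prime location nets 38 − 2 = 36; the cheap location nets 27. excellent prefers the prime location.
mediocre: the prime location nets 38 − 4 = 34; the cheap location nets 27. mediocre would deviate to the prime location.
mediocre has a profitable deviation, so the profile is not an equilibrium.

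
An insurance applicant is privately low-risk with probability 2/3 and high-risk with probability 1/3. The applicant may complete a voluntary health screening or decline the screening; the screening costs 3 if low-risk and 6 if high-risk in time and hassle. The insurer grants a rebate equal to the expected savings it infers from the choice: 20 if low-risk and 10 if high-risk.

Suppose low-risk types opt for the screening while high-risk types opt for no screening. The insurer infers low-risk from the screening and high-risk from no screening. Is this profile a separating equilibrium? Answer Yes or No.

Under these beliefs, the screening earns rebate 20 and no screening earns rebate 10.
low-risk: the screening nets 20 − 3 = 17; no screening nets 10. low-risk prefers the screening.
high-risk: the screening nets 20 − 6 = 14; no screening nets 10. high-risk would deviate to the screening.
high-risk has a profitable deviation, so the profile is not an equilibrium.

No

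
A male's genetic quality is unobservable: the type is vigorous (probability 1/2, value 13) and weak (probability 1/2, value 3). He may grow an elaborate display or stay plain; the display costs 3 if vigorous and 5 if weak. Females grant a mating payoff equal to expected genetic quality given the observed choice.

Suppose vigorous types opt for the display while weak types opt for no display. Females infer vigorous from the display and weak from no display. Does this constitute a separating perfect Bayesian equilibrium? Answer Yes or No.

No

Under these beliefs, the display earns mating payoff 13 and no display earns mating payoff 3.
vigorous: the display nets 13 − 3 = 10; no display nets 3. vigorous prefers the display.
weak: the display nets 13 − 5 = 8; no display nets 3. weak would deviate to the display.
weak has a profitable deviation, so the profile is not an equilibrium.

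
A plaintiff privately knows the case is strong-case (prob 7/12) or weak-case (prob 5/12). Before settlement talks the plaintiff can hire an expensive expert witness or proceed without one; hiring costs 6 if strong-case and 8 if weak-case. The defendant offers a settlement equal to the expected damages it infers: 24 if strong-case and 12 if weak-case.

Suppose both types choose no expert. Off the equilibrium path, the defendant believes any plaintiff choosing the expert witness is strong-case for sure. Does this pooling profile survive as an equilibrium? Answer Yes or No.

Yes

On path, the defendant holds the prior and pays 7/12·24 + 5/12·12 = 19. Off path (the expert witness), believing strong-case, it pays 24.
strong-case: no expert nets 19; the expert witness nets 24 − 6 = 18. strong-case stays.
weak-case: no expert nets 19; the expert witness nets 24 − 8 = 16. weak-case stays.
No type deviates, so pooling is sustained.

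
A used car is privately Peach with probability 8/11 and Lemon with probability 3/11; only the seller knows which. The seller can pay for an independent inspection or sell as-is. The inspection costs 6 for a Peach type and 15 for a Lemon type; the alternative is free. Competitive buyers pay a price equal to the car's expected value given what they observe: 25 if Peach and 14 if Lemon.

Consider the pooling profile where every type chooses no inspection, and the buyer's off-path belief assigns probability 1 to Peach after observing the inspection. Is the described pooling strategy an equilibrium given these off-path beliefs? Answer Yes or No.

Yes

On path, the buyer holds the prior and pays 8/11·25 + 3/11·14 = 22. Off path (the inspection), believing Peach, it pays 25.
Peach: no inspection nets 22; the inspection nets 25 − 6 = 19. Peach stays.
Lemon: no inspection nets 22; the inspection nets 25 − 15 = 10. Lemon stays.
No type deviates, so pooling is sustained.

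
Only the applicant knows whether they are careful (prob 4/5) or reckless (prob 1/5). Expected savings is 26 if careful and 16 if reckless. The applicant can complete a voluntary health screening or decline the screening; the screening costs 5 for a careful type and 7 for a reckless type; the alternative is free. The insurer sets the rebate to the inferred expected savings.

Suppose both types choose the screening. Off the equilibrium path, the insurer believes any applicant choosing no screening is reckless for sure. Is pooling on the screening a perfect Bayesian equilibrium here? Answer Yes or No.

Yes

On path, the insurer holds the prior and pays 4/5·26 + 1/5·16 = 24. Off path (no screening), believing reckless, it pays 16.
careful: the screening nets 24 − 5 = 19; no screening nets 16. careful stays.
reckless: the screening nets 24 − 7 = 17; no screening nets 16. reckless stays.
No type deviates, so pooling is sustained.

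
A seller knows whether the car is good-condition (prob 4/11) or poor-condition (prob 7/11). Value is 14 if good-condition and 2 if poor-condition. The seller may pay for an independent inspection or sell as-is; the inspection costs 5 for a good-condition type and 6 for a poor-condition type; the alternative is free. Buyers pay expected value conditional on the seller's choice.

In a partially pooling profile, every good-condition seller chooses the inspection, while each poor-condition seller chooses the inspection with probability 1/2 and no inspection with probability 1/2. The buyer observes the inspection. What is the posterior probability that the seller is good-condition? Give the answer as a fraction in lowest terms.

8/15

P(the inspection) = (4/11)·1 + (7/11)·(1/2) = 15/22.
By Bayes' rule, P(good-condition | the inspection) = (4/11) / (15/22) = 8/15.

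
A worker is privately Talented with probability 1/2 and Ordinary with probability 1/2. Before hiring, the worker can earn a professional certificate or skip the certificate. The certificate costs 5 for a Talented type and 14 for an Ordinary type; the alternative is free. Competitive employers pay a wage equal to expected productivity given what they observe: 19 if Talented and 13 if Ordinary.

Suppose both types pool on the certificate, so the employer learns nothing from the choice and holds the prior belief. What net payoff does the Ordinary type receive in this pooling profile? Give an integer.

Pooled wage = 1/2·19 + 1/2·13 = 16.
Ordinary pays cost 14 for the certificate, so net payoff = 16 − 14 = 2.

2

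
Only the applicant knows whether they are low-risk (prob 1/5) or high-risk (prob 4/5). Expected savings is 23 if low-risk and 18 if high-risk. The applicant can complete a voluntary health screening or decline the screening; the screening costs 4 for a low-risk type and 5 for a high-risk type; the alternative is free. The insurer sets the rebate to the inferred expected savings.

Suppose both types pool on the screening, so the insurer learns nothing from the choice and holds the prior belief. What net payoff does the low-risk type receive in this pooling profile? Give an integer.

15

Pooled rebate = 1/5·23 + 4/5·18 = 19.
low-risk pays cost 4 for the screening, so net payoff = 19 − 4 = 15.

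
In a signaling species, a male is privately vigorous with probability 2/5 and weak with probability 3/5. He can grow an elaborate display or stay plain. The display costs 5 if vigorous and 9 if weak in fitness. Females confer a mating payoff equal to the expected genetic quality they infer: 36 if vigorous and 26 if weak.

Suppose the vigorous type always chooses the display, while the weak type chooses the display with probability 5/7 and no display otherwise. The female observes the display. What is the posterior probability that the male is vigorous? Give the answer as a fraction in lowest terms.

14/29

P(the display) = (2/5)·1 + (3/5)·(5/7) = 29/35.
By Bayes' rule, P(vigorous | the display) = (2/5) / (29/35) = 14/29.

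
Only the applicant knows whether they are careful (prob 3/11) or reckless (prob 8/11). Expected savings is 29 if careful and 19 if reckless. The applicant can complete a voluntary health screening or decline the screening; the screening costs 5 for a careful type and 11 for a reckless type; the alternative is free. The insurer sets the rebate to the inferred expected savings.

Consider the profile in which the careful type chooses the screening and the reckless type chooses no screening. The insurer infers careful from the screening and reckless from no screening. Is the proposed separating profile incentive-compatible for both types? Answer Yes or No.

Yes

Under these beliefs, the screening earns rebate 29 and no screening earns rebate 19.
careful: the screening nets 29 − 5 = 24; no screening nets 19. careful prefers the screening.
reckless: the screening nets 29 − 11 = 18; no screening nets 19. reckless prefers no screening.
Neither type deviates, so the separating profile is an equilibrium.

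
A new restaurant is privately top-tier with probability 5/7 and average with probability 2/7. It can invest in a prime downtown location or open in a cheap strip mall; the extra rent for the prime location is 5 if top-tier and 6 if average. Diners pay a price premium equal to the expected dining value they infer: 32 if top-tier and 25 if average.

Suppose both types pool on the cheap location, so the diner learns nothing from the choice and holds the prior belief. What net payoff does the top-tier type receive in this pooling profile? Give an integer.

30

Pooled price premium = 5/7·32 + 2/7·25 = 30.
top-tier pays no cost for the cheap location, so net payoff = 30.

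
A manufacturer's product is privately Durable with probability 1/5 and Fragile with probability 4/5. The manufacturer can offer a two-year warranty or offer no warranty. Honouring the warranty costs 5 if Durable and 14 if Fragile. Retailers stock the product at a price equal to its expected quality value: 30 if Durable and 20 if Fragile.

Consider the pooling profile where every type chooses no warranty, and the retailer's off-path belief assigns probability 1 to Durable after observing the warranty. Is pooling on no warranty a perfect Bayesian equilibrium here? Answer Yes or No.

On path, the retailer holds the prior and pays 1/5·30 + 4/5·20 = 22. Off path (the warranty), believing Durable, it pays 30.
Durable: no warranty nets 22; the warranty nets 30 − 5 = 25. Durable would deviate.
Fragile: no warranty nets 22; the warranty nets 30 − 14 = 16. Fragile stays.
A type deviates, so pooling fails.

No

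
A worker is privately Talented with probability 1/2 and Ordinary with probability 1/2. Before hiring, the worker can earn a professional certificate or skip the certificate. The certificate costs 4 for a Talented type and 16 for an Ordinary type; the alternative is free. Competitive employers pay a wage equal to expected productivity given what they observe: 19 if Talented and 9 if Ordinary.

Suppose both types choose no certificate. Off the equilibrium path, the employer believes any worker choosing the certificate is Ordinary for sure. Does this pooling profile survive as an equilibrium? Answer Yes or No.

On path, the employer holds the prior and pays 1/2·19 + 1/2·9 = 14. Off path (the certificate), believing Ordinary, it pays 9.
Talented: no certificate nets 14; the certificate nets 9 − 4 = 5. Talented stays.
Ordinary: no certificate nets 14; the certificate nets 9 − 16 = -7. Ordinary stays.
No type deviates, so pooling is sustained.

Yes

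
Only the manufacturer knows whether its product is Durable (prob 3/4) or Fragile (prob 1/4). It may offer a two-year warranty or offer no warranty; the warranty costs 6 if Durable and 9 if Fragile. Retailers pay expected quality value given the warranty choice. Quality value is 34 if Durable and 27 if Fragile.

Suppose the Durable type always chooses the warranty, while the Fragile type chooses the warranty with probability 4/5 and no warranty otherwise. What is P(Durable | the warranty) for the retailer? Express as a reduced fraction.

15/19

P(the warranty) = (3/4)·1 + (1/4)·(4/5) = 19/20.
By Bayes' rule, P(Durable | the warranty) = (3/4) / (19/20) = 15/19.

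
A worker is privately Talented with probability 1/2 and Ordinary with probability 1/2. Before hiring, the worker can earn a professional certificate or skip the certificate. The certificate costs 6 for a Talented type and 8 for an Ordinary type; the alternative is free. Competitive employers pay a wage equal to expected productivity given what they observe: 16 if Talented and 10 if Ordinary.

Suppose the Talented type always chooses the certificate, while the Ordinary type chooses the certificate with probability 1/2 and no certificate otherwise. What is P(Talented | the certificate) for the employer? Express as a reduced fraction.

P(the certificate) = (1/2)·1 + (1/2)·(1/2) = 3/4.
By Bayes' rule, P(Talented | the certificate) = (1/2) / (3/4) = 2/3.

2/3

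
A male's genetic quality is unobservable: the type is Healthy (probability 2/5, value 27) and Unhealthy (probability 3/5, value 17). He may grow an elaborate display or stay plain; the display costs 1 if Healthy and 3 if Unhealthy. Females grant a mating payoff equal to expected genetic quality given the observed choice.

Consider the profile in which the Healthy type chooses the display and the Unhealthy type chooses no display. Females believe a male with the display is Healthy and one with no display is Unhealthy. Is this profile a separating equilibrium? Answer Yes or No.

Under these beliefs, the display earns mating payoff 27 and no display earns mating payoff 17.
Healthy: the display nets 27 − 1 = 26; no display nets 17. Healthy prefers the display.
Unhealthy: the display nets 27 − 3 = 24; no display nets 17. Unhealthy would deviate to the display.
Unhealthy has a profitable deviation, so the profile is not an equilibrium.

No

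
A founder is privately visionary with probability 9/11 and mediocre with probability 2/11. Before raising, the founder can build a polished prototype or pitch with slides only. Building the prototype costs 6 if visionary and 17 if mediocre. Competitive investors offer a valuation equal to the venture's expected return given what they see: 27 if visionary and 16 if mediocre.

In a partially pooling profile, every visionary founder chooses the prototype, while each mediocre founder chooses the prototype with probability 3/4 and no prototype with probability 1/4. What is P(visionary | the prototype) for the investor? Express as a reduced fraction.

P(the prototype) = (9/11)·1 + (2/11)·(3/4) = 21/22.
By Bayes' rule, P(visionary | the prototype) = (9/11) / (21/22) = 6/7.

6/7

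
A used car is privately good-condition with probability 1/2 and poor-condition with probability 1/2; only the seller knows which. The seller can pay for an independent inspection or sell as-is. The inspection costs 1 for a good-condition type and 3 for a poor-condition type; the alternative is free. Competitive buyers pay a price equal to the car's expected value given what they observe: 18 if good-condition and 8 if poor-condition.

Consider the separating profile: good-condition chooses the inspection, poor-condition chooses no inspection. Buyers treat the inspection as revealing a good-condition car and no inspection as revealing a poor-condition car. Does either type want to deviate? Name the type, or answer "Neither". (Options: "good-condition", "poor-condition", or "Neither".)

The inspection pays 18; no inspection pays 8.
good-condition: assigned the inspection, nets 18 − 1 = 17; deviating to no inspection nets 8.
poor-condition: assigned no inspection, nets 8; deviating to the inspection nets 18 − 3 = 15.
The poor-condition type gains 7 by deviating.

poor-condition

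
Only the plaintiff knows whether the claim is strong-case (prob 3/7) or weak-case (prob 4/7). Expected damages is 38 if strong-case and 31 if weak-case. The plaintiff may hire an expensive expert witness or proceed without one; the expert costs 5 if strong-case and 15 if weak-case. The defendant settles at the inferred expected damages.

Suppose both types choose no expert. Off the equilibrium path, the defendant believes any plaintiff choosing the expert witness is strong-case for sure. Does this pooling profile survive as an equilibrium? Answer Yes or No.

On path, the defendant holds the prior and pays 3/7·38 + 4/7·31 = 34. Off path (the expert witness), believing strong-case, it pays 38.
strong-case: no expert nets 34; the expert witness nets 38 − 5 = 33. strong-case stays.
weak-case: no expert nets 34; the expert witness nets 38 − 15 = 23. weak-case stays.
No type deviates, so pooling is sustained.

Yes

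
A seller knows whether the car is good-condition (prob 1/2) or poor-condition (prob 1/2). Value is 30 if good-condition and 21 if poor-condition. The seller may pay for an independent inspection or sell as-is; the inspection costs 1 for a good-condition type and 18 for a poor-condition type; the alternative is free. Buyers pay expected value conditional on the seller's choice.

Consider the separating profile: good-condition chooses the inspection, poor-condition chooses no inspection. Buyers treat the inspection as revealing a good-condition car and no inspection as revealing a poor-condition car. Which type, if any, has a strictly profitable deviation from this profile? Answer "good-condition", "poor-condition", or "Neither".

The inspection pays 30; no inspection pays 21.
good-condition: assigned the inspection, nets 30 − 1 = 29; deviating to no inspection nets 21.
poor-condition: assigned no inspection, nets 21; deviating to the inspection nets 30 − 18 = 12.
Both types strictly prefer their assigned action; no profitable deviation.

Neither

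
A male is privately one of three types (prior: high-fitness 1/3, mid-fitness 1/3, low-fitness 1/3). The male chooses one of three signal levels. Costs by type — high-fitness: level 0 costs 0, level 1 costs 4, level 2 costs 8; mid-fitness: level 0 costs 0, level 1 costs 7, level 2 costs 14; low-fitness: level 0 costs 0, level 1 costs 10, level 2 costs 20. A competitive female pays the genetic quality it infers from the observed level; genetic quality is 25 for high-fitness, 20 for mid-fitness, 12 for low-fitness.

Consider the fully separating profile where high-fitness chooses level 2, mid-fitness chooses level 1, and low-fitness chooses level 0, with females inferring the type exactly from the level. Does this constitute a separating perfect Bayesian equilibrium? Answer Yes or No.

Yes

Separating mating payoffs: level 2 → 25, level 1 → 20, level 0 → 12.
high-fitness (assigned level 2): level 0: 12 − 0 = 12; level 1: 20 − 4 = 16; level 2: 25 − 8 = 17. high-fitness stays.
mid-fitness (assigned level 1): level 0: 12 − 0 = 12; level 1: 20 − 7 = 13; level 2: 25 − 14 = 11. mid-fitness stays.
low-fitness (assigned level 0): level 0: 12 − 0 = 12; level 1: 20 − 10 = 10; level 2: 25 − 20 = 5. low-fitness stays.
Every type prefers its assigned level; separation holds.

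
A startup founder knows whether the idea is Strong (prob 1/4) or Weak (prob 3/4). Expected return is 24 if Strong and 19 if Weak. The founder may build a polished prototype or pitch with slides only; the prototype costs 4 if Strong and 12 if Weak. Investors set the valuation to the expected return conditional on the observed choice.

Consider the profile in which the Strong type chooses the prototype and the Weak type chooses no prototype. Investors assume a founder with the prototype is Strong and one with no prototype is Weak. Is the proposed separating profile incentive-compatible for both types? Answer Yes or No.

Yes

Under these beliefs, the prototype earns valuation 24 and no prototype earns valuation 19.
Strong: the prototype nets 24 − 4 = 20; no prototype nets 19. Strong prefers the prototype.
Weak: the prototype nets 24 − 12 = 12; no prototype nets 19. Weak prefers no prototype.
Neither type deviates, so the separating profile is an equilibrium.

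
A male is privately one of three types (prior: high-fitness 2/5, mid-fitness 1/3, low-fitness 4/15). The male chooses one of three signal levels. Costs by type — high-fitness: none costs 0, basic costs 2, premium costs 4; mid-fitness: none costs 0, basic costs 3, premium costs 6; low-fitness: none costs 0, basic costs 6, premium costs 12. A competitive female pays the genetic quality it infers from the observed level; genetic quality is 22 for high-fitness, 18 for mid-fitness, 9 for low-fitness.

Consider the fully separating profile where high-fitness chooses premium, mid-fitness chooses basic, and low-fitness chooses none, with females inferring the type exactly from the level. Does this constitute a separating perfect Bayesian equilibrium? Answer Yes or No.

Separating mating payoffs: premium → 22, basic → 18, none → 9.
high-fitness (assigned premium): none: 9 − 0 = 9; basic: 18 − 2 = 16; premium: 22 − 4 = 18. high-fitness stays.
mid-fitness (assigned basic): none: 9 − 0 = 9; basic: 18 − 3 = 15; premium: 22 − 6 = 16. mid-fitness prefers premium.
low-fitness (assigned none): none: 9 − 0 = 9; basic: 18 − 6 = 12; premium: 22 − 12 = 10. low-fitness prefers basic.
At least one type deviates; the separating profile fails.

No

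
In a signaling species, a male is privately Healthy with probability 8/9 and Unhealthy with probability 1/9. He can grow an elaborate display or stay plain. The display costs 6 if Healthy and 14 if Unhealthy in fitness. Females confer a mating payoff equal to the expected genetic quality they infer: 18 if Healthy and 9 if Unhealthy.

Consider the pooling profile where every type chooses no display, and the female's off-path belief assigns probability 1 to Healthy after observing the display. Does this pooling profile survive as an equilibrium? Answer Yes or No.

On path, the female holds the prior and pays 8/9·18 + 1/9·9 = 17. Off path (the display), believing Healthy, it pays 18.
Healthy: no display nets 17; the display nets 18 − 6 = 12. Healthy stays.
Unhealthy: no display nets 17; the display nets 18 − 14 = 4. Unhealthy stays.
No type deviates, so pooling is sustained.

Yes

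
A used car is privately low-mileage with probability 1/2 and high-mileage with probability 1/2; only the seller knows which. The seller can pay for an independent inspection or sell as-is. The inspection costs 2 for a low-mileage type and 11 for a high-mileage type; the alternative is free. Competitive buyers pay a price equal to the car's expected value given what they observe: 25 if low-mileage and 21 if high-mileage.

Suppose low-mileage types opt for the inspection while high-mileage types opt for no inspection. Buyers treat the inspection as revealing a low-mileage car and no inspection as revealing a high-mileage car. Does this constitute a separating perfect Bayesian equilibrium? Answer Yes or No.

Yes

Under these beliefs, the inspection earns price 25 and no inspection earns price 21.
low-mileage: the inspection nets 25 − 2 = 23; no inspection nets 21. low-mileage prefers the inspection.
high-mileage: the inspection nets 25 − 11 = 14; no inspection nets 21. high-mileage prefers no inspection.
Neither type deviates, so the separating profile is an equilibrium.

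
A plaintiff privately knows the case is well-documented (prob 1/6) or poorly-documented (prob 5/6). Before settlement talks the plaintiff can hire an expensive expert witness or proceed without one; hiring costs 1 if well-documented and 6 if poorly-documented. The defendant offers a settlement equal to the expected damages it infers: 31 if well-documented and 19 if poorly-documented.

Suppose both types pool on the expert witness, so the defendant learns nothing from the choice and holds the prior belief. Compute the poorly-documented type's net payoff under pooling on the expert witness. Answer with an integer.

Pooled settlement = 1/6·31 + 5/6·19 = 21.
poorly-documented pays cost 6 for the expert witness, so net payoff = 21 − 6 = 15.

15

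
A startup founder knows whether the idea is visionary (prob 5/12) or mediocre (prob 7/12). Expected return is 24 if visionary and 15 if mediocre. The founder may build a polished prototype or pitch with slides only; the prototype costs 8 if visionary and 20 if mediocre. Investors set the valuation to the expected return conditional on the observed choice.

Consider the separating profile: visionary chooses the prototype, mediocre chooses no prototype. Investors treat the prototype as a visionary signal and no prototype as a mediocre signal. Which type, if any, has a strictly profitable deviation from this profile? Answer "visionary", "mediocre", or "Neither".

Neither

The prototype pays 24; no prototype pays 15.
visionary: assigned the prototype, nets 24 − 8 = 16; deviating to no prototype nets 15.
mediocre: assigned no prototype, nets 15; deviating to the prototype nets 24 − 20 = 4.
Both types strictly prefer their assigned action; no profitable deviation.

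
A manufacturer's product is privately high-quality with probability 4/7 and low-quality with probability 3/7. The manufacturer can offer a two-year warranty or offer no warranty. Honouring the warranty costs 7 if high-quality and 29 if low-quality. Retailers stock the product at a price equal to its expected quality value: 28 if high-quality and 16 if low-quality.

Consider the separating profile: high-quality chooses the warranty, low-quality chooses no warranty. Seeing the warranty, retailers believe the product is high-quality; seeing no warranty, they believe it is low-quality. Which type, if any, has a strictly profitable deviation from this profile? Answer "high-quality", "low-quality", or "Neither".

The warranty pays 28; no warranty pays 16.
high-quality: assigned the warranty, nets 28 − 7 = 21; deviating to no warranty nets 16.
low-quality: assigned no warranty, nets 16; deviating to the warranty nets 28 − 29 = -1.
Both types strictly prefer their assigned action; no profitable deviation.

Neither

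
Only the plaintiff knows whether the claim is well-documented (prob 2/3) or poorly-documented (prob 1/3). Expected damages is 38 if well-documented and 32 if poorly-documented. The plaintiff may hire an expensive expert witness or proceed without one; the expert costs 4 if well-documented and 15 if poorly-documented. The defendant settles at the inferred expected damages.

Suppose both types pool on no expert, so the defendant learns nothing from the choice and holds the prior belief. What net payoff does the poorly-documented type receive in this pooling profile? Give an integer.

36

Pooled settlement = 2/3·38 + 1/3·32 = 36.
poorly-documented pays no cost for no expert, so net payoff = 36.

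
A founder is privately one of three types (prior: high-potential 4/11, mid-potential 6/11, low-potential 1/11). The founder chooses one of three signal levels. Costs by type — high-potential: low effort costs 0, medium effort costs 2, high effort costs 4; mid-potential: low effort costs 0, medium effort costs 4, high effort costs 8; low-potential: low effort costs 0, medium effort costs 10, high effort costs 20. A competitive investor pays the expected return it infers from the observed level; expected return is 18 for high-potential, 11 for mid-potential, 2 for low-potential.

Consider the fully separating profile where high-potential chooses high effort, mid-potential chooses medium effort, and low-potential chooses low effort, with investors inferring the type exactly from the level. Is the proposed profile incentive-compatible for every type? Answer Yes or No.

Separating valuations: high effort → 18, medium effort → 11, low effort → 2.
high-potential (assigned high effort): low effort: 2 − 0 = 2; medium effort: 11 − 2 = 9; high effort: 18 − 4 = 14. high-potential stays.
mid-potential (assigned medium effort): low effort: 2 − 0 = 2; medium effort: 11 − 4 = 7; high effort: 18 − 8 = 10. mid-potential prefers high effort.
low-potential (assigned low effort): low effort: 2 − 0 = 2; medium effort: 11 − 10 = 1; high effort: 18 − 20 = -2. low-potential stays.
At least one type deviates; the separating profile fails.

No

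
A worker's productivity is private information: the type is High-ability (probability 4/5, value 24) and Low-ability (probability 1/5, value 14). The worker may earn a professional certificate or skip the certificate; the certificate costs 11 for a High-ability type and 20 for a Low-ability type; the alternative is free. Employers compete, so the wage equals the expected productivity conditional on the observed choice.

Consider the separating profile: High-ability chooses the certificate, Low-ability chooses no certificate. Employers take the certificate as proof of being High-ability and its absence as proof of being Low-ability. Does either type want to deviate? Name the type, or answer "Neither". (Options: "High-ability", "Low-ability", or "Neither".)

The certificate pays 24; no certificate pays 14.
High-ability: assigned the certificate, nets 24 − 11 = 13; deviating to no certificate nets 14.
Low-ability: assigned no certificate, nets 14; deviating to the certificate nets 24 − 20 = 4.
The High-ability type gains 1 by deviating.

High-ability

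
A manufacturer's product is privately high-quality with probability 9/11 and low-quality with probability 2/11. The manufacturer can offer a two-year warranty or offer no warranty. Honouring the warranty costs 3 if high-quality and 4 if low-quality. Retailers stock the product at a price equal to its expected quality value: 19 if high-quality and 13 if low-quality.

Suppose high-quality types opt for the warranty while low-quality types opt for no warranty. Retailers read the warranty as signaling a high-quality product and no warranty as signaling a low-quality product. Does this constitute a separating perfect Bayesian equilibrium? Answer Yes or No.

No

Under these beliefs, the warranty earns price 19 and no warranty earns price 13.
high-quality: the warranty nets 19 − 3 = 16; no warranty nets 13. high-quality prefers the warranty.
low-quality: the warranty nets 19 − 4 = 15; no warranty nets 13. low-quality would deviate to the warranty.
low-quality has a profitable deviation, so the profile is not an equilibrium.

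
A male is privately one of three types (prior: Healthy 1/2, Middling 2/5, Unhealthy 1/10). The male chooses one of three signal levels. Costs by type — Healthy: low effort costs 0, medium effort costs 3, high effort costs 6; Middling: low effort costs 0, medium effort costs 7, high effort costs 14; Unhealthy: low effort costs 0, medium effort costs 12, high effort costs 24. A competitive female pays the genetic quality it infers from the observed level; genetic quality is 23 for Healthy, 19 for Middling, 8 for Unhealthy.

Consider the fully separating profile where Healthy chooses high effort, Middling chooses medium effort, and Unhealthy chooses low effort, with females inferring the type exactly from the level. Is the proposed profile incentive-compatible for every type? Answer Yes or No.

Yes

Separating mating payoffs: high effort → 23, medium effort → 19, low effort → 8.
Healthy (assigned high effort): low effort: 8 − 0 = 8; medium effort: 19 − 3 = 16; high effort: 23 − 6 = 17. Healthy stays.
Middling (assigned medium effort): low effort: 8 − 0 = 8; medium effort: 19 − 7 = 12; high effort: 23 − 14 = 9. Middling stays.
Unhealthy (assigned low effort): low effort: 8 − 0 = 8; medium effort: 19 − 12 = 7; high effort: 23 − 24 = -1. Unhealthy stays.
Every type prefers its assigned level; separation holds.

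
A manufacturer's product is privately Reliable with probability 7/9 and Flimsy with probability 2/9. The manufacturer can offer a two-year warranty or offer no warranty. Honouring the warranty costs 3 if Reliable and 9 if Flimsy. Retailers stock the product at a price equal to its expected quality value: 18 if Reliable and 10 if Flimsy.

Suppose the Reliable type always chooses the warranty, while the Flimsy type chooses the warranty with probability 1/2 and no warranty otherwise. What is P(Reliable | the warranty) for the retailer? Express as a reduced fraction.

7/8

P(the warranty) = (7/9)·1 + (2/9)·(1/2) = 8/9.
By Bayes' rule, P(Reliable | the warranty) = (7/9) / (8/9) = 7/8.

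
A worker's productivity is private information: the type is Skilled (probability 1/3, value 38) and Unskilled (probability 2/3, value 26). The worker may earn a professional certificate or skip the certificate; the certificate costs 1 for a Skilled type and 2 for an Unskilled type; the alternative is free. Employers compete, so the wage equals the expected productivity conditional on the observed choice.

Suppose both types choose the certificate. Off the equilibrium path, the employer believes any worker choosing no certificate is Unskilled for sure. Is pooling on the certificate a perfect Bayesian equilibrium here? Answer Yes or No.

Yes

On path, the employer holds the prior and pays 1/3·38 + 2/3·26 = 30. Off path (no certificate), believing Unskilled, it pays 26.
Skilled: the certificate nets 30 − 1 = 29; no certificate nets 26. Skilled stays.
Unskilled: the certificate nets 30 − 2 = 28; no certificate nets 26. Unskilled stays.
No type deviates, so pooling is sustained.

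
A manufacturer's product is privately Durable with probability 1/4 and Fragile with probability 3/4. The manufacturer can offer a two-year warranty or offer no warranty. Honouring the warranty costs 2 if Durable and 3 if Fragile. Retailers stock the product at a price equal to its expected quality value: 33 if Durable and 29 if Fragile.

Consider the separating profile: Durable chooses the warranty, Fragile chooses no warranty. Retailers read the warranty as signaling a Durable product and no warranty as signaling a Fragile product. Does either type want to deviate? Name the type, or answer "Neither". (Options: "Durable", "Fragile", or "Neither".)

The warranty pays 33; no warranty pays 29.
Durable: assigned the warranty, nets 33 − 2 = 31; deviating to no warranty nets 29.
Fragile: assigned no warranty, nets 29; deviating to the warranty nets 33 − 3 = 30.
The Fragile type gains 1 by deviating.

Fragile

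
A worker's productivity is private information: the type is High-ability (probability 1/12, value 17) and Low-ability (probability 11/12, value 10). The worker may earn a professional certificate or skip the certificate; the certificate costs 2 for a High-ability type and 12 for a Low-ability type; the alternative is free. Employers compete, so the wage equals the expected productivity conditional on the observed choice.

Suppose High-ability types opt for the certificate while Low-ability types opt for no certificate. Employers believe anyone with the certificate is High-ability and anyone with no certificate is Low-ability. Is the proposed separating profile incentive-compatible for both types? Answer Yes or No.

Yes

Under these beliefs, the certificate earns wage 17 and no certificate earns wage 10.
High-ability: the certificate nets 17 − 2 = 15; no certificate nets 10. High-ability prefers the certificate.
Low-ability: the certificate nets 17 − 12 = 5; no certificate nets 10. Low-ability prefers no certificate.
Neither type deviates, so the separating profile is an equilibrium.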